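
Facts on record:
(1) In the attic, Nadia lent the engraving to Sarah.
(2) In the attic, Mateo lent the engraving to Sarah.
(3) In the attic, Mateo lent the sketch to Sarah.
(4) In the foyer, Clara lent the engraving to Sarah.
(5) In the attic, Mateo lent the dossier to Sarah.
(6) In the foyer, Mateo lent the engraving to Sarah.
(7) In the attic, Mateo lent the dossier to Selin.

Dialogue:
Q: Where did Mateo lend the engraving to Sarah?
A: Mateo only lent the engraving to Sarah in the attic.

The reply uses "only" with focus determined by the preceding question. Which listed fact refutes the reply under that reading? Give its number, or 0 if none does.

The question "Where did ...?" targets the setting, so in the reply the focus falls on "in the attic".
So "only" ranges over settings; the rest (Mateo as agent and the engraving as thing and Sarah as recipient) is presupposed.
Fact (6) shares the background with a different setting (in the foyer) — counterexample.
(Fact (3) would refute a reading with focus on the thing — but that is not what the question asks.)

6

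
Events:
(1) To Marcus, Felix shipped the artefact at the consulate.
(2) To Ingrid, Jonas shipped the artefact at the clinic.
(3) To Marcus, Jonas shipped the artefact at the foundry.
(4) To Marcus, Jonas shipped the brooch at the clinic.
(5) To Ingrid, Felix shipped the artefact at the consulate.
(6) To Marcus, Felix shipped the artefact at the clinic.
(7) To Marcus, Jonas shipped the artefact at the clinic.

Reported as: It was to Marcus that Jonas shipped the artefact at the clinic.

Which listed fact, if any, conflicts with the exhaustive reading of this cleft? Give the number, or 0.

2

Focus of the cleft: "Marcus" (the recipient). Presupposed background: same agent, thing, setting (Jonas / the artefact / at the clinic).
Exhaustivity: Marcus is the only recipient satisfying that background.
But fact (2) also has same agent, thing, setting (Jonas / the artefact / at the clinic), with recipient = Ingrid — so the exhaustive reading fails.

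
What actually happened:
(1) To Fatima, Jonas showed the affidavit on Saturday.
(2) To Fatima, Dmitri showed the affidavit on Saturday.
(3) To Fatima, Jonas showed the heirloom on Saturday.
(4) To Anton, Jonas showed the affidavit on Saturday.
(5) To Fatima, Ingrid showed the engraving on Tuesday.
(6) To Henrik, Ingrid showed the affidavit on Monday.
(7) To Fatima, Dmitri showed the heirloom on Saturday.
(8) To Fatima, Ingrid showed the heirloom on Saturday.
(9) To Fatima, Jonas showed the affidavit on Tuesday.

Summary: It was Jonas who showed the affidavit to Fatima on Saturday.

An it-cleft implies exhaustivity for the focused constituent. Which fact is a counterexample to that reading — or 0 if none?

2

Focus of the cleft: "Jonas" (the agent). Presupposed background: thing = the affidavit, recipient = Fatima, setting = on Saturday.
The exhaustive reading says no other agent fits that background.
Fact (2) shares the background but with agent = Dmitri; exhaustivity is violated.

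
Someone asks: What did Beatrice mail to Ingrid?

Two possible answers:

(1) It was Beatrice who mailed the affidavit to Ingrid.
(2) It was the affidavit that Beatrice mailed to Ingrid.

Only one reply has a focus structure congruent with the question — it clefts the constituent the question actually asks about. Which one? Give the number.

2

The question word "what" targets the direct object.
Option (1) clefts "Beatrice" — the subject (agent), not what was asked.
Option (2) clefts "the affidavit" — that matches what the question asks about.
So the congruent reply is (2).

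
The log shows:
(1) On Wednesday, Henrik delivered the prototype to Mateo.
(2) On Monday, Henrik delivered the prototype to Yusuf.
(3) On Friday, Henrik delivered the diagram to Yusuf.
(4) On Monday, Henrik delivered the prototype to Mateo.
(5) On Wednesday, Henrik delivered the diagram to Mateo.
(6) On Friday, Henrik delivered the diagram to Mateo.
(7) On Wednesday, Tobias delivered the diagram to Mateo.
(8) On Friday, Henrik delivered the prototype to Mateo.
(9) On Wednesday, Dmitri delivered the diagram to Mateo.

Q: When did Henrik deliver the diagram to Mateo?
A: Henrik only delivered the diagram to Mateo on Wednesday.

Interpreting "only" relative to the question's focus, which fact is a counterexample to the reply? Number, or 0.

6

Answering "When did ...?" puts focus on the setting — here, "on Wednesday".
"Only" then excludes alternative settings while the background — agent = Henrik, thing = the diagram, recipient = Mateo — is held fixed.
Fact (6) keeps agent = Henrik, thing = the diagram, recipient = Mateo but has setting = on Friday; that refutes the reply.
(Fact (1) would refute a reading with focus on the thing — but that is not what the question asks.)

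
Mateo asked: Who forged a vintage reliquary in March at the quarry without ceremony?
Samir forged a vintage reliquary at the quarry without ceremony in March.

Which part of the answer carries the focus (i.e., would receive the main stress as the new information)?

The wh-word "who" asks about the subject (agent).
In the answer, "a vintage reliquary", "without ceremony", "at the quarry" and "in March" are given — repeated from the question.
The constituent filling the subject (agent) gap is "Samir"; that is the focus and would carry nuclear stress.

Samir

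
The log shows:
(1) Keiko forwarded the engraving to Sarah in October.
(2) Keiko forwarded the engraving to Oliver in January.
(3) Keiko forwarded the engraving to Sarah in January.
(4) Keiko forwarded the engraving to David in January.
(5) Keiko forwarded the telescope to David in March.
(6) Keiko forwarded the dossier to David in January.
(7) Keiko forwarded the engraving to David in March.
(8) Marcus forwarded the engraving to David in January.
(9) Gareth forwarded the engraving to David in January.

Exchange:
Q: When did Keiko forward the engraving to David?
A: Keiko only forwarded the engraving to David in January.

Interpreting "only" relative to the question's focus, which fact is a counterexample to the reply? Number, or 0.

Answering "When did ...?" puts focus on the setting — here, "in January".
"Only" then excludes alternative settings while the background — same agent, thing, recipient (Keiko / the engraving / David) — is held fixed.
Fact (7) shares the background with a different setting (in March) — counterexample.
(Fact (6) would refute a reading with focus on the thing — but that is not what the question asks.)

7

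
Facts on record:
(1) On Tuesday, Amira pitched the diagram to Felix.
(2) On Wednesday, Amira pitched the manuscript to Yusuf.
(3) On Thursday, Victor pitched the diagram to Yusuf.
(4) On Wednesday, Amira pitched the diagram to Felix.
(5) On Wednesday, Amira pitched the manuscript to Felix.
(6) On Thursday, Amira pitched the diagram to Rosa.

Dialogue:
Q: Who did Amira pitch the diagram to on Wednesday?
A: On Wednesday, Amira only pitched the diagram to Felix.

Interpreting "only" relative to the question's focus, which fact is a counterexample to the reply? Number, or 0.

The question "Who did ... to ...?" targets the recipient, so in the reply the focus falls on "Felix".
So "only" ranges over recipients; the rest (same agent, thing, setting (Amira / the diagram / on Wednesday)) is presupposed.
No listed fact shares that background with another recipient. Nothing contradicts the reply.
(Fact (5) would refute a reading with focus on the thing — but that is not what the question asks.)

0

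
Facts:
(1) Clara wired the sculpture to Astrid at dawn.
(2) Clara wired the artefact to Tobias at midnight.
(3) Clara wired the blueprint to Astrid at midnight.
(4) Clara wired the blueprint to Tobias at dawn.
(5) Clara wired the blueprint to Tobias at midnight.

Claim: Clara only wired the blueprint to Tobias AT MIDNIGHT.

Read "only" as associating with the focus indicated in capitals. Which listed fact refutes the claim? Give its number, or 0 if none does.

The capitals mark "at midnight" as focus. So "only" rules out other settings, with the rest (same agent, thing, recipient (Clara / the blueprint / Tobias)) as background.
Fact (4) shares the background but differs in setting (at dawn) — a counterexample.

4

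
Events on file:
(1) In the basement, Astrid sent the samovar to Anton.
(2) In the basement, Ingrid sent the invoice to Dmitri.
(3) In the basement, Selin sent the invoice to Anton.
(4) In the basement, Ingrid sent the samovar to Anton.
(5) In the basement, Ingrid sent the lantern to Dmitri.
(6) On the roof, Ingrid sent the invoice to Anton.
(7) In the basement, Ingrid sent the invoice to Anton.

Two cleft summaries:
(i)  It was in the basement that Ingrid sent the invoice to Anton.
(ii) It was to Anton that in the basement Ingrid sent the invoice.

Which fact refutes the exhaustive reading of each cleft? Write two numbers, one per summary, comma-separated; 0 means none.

6, 2

Summary (i) focuses "in the basement" (the setting); background agent = Ingrid, thing = the invoice, recipient = Anton. Fact (6) matches that background with setting = on the roof — refutes (i).
Summary (ii) focuses "Anton" (the recipient); background agent = Ingrid, thing = the invoice, setting = in the basement. Fact (2) matches that background with recipient = Dmitri — refutes (ii).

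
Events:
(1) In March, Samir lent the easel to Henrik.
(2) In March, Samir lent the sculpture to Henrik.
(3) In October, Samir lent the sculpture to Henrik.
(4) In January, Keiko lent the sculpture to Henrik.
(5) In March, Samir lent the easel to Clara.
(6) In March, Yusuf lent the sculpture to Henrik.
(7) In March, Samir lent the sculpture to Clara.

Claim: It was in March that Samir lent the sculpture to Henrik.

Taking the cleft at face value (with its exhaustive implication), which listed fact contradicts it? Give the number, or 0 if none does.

3

The cleft puts "in March" in focus and presupposes the open proposition with Samir as agent and the sculpture as thing and Henrik as recipient.
The exhaustive reading says no other setting fits that background.
But fact (3) also has Samir as agent and the sculpture as thing and Henrik as recipient, with setting = in October — so the exhaustive reading fails.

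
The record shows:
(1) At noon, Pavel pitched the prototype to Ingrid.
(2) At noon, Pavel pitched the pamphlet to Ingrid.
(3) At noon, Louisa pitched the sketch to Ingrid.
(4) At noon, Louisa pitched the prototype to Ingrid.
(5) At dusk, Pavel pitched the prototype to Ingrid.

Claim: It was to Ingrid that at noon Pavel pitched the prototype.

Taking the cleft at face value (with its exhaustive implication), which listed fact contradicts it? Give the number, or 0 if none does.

0

Focus of the cleft: "Ingrid" (the recipient). Presupposed background: Pavel as agent and the prototype as thing and at noon as setting.
The exhaustive reading says no other recipient fits that background.
No listed fact matches the background with a different recipient. Exhaustivity holds.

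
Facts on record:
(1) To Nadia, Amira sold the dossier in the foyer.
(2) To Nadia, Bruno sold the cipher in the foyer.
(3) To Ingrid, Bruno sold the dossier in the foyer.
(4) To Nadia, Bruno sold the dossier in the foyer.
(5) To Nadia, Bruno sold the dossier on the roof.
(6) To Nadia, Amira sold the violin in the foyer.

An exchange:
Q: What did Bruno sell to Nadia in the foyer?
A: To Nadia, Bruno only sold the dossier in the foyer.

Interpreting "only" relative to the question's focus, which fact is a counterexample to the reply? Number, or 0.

Answering "What did ...?" puts focus on the thing — here, "the dossier".
"Only" then excludes alternative things while the background — Bruno as agent and Nadia as recipient and in the foyer as setting — is held fixed.
Fact (2) keeps Bruno as agent and Nadia as recipient and in the foyer as setting but has thing = the cipher; that refutes the reply.
(Fact (3) would refute a reading with focus on the recipient — but that is not what the question asks.)

2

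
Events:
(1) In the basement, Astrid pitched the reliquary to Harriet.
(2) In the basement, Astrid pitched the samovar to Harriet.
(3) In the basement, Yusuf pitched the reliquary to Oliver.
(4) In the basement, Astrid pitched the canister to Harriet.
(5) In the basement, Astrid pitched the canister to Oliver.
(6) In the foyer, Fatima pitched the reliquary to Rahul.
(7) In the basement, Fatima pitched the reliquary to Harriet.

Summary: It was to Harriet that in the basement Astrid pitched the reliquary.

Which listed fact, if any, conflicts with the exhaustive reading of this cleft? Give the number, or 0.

Focus of the cleft: "Harriet" (the recipient). Presupposed background: same agent, thing, setting (Astrid / the reliquary / in the basement).
Exhaustivity: Harriet is the only recipient satisfying that background.
Every other fact differs from the presupposition on some backgrounded slot, so none challenges the exhaustivity.

0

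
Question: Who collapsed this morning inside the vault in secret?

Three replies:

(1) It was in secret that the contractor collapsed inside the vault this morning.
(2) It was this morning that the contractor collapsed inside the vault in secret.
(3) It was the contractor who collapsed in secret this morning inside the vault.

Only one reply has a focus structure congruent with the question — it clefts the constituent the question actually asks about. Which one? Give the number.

The question word "who" targets the subject (agent).
Option (1) clefts "in secret" — the manner, not what was asked.
Option (2) clefts "this morning" — the time, not what was asked.
Option (3) clefts "the contractor" — that matches what the question asks about.
So the congruent reply is (3).

3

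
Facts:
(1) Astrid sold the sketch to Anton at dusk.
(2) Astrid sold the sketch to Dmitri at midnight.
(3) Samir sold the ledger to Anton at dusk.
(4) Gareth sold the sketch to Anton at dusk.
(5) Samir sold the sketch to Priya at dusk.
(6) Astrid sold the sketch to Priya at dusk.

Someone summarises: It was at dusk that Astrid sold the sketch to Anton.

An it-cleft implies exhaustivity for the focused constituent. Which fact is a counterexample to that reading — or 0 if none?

0

The cleft puts "at dusk" in focus and presupposes the open proposition with agent = Astrid, thing = the sketch, recipient = Anton.
Exhaustivity: at dusk is the only setting satisfying that background.
Every other fact differs from the presupposition on some backgrounded slot, so none challenges the exhaustivity.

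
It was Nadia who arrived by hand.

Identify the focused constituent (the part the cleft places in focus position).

In an it-cleft "It was X that/who ...", the clefted constituent X is the focus; the that/who-clause expresses the presupposed open proposition.
Here the focus is "Nadia". The backgrounded (presupposed) material includes "by hand".

Nadia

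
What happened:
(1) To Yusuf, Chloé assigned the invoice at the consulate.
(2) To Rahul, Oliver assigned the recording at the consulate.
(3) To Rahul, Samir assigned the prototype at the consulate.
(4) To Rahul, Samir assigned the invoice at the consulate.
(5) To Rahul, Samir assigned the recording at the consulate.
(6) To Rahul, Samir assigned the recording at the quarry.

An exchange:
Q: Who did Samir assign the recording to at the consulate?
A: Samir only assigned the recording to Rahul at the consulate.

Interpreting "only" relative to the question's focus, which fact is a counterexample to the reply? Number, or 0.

0

The question "Who did ... to ...?" targets the recipient, so in the reply the focus falls on "Rahul".
"Only" then excludes alternative recipients while the background — same agent, thing, setting (Samir / the recording / at the consulate) — is held fixed.
No listed fact shares that background with another recipient. Nothing contradicts the reply.
(Fact (3) would refute a reading with focus on the thing — but that is not what the question asks.)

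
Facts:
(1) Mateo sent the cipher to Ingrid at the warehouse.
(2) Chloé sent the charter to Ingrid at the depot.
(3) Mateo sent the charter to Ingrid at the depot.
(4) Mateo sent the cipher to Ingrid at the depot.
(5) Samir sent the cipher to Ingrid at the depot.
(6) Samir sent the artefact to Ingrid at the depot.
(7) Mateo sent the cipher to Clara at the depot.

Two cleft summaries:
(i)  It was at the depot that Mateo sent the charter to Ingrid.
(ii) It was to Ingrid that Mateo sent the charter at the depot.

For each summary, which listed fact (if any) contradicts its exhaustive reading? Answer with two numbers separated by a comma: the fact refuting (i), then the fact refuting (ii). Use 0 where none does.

0, 0

(i): focus "at the depot". No fact shares agent = Mateo, thing = the charter, recipient = Ingrid with a different setting. 0.
(ii): focus "Ingrid". No fact shares agent = Mateo, thing = the charter, setting = at the depot with a different recipient. 0.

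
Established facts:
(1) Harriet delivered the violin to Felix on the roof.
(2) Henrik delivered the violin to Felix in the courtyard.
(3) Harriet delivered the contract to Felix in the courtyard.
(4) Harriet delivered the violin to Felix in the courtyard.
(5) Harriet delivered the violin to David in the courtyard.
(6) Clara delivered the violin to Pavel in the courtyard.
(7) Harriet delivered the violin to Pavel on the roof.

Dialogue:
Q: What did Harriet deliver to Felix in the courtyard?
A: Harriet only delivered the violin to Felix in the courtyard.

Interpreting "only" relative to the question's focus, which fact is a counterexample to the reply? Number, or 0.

3

Answering "What did ...?" puts focus on the thing — here, "the violin".
"Only" then excludes alternative things while the background — agent = Harriet, recipient = Felix, setting = in the courtyard — is held fixed.
Fact (3) keeps agent = Harriet, recipient = Felix, setting = in the courtyard but has thing = the contract; that refutes the reply.
(Fact (5) would refute a reading with focus on the recipient — but that is not what the question asks.)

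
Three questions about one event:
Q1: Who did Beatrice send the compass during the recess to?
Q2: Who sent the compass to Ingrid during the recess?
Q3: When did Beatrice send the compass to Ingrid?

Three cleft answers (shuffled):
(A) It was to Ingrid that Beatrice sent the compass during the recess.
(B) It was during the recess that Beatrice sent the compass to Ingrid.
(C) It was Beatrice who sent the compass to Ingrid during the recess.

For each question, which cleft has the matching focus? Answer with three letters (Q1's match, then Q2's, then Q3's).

ACB

Q1 asks about the recipient; cleft (A) focuses "to Ingrid", which is the recipient — so Q1 → A.
Q2 asks about the subject (agent); cleft (C) focuses "Beatrice", which is the subject (agent) — so Q2 → C.
Q3 asks about the time; cleft (B) focuses "during the recess", which is the time — so Q3 → B.
Mapping: Q1→A, Q2→C, Q3→B.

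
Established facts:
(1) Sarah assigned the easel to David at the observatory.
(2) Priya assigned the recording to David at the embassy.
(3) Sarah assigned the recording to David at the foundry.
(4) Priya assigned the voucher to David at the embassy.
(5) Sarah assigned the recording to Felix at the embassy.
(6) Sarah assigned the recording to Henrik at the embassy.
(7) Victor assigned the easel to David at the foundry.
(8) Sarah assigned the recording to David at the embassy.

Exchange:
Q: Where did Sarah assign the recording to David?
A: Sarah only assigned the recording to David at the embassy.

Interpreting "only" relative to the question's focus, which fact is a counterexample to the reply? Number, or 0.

3

Answering "Where did ...?" puts focus on the setting — here, "at the embassy".
"Only" then excludes alternative settings while the background — Sarah as agent and the recording as thing and David as recipient — is held fixed.
Fact (3) shares the background with a different setting (at the foundry) — counterexample.
(Fact (5) would refute a reading with focus on the recipient — but that is not what the question asks.)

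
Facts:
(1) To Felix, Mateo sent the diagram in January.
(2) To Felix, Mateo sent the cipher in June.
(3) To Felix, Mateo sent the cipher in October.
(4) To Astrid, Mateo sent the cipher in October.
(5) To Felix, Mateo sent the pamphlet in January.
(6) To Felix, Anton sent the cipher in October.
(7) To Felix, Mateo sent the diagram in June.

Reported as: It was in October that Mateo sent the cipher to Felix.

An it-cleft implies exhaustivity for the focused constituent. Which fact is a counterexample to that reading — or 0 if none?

2

Focus of the cleft: "in October" (the setting). Presupposed background: agent = Mateo, thing = the cipher, recipient = Felix.
Exhaustivity: in October is the only setting satisfying that background.
Fact (2) shares the background but with setting = in June; exhaustivity is violated.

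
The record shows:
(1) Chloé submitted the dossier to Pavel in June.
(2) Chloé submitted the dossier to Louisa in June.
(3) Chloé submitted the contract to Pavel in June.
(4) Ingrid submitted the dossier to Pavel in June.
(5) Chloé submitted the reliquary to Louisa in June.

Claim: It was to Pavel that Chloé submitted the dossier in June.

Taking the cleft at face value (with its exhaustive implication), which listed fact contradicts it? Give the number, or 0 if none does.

2

Focus of the cleft: "Pavel" (the recipient). Presupposed background: same agent, thing, setting (Chloé / the dossier / in June).
Exhaustivity: Pavel is the only recipient satisfying that background.
But fact (2) also has same agent, thing, setting (Chloé / the dossier / in June), with recipient = Louisa — so the exhaustive reading fails.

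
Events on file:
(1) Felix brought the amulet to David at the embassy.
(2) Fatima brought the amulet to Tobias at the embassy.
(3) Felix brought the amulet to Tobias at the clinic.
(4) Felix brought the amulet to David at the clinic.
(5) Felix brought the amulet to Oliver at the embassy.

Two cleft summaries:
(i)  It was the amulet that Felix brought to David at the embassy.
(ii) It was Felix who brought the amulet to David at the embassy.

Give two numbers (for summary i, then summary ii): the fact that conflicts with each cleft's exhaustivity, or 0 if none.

(i): focus "the amulet". No fact shares same agent, recipient, setting (Felix / David / at the embassy) with a different thing. 0.
(ii): focus "Felix". No fact shares same thing, recipient, setting (the amulet / David / at the embassy) with a different agent. 0.

0, 0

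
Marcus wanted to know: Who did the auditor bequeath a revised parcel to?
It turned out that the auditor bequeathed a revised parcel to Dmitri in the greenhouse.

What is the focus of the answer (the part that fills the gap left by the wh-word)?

to Dmitri

The wh-word "who" asks about the recipient.
In the answer, "the auditor" and "a revised parcel" are given — repeated from the question.
"in the greenhouse" is also new, but it specifies the location, which is not what the question asks about — so it is not the focus.
The constituent filling the recipient gap is "to Dmitri"; that is the focus.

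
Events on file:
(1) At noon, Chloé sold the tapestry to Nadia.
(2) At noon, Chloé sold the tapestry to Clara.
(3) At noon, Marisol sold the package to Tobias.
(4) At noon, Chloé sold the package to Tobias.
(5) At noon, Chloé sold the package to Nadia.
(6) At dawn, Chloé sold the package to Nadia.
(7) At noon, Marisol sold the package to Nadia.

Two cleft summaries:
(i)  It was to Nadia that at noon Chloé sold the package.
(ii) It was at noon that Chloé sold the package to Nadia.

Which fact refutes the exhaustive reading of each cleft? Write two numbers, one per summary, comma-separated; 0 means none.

(i): focus "Nadia". Looking for same agent, thing, setting (Chloé / the package / at noon) with some other recipient — fact (4) has Tobias there. Refuted.
(ii): focus "at noon". Looking for same agent, thing, recipient (Chloé / the package / Nadia) with some other setting — fact (6) has at dawn there. Refuted.

4, 6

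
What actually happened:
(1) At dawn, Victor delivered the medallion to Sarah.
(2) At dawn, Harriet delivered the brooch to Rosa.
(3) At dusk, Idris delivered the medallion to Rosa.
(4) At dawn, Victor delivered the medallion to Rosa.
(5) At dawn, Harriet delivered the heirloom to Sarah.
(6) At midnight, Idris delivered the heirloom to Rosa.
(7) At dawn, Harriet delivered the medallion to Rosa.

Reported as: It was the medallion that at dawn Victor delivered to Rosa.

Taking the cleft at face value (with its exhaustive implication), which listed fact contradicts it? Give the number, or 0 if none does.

0

The cleft puts "the medallion" in focus and presupposes the open proposition with same agent, recipient, setting (Victor / Rosa / at dawn).
The exhaustive reading says no other thing fits that background.
Every other fact differs from the presupposition on some backgrounded slot, so none challenges the exhaustivity.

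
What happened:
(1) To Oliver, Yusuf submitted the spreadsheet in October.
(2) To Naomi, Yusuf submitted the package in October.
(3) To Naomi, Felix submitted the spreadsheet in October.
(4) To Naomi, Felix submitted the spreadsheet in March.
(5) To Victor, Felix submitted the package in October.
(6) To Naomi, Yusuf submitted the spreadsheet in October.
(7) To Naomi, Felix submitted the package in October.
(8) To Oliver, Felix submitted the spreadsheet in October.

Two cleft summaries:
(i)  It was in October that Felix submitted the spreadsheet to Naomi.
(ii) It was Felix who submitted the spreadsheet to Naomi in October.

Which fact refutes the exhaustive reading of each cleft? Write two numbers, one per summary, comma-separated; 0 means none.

4, 6

(i): focus "in October". Looking for same agent, thing, recipient (Felix / the spreadsheet / Naomi) with some other setting — fact (4) has in March there. Refuted.
(ii): focus "Felix". Looking for same thing, recipient, setting (the spreadsheet / Naomi / in October) with some other agent — fact (6) has Yusuf there. Refuted.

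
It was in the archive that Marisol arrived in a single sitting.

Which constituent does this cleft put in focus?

in the archive

In an it-cleft "It was X that/who ...", the clefted constituent X is the focus; the that/who-clause expresses the presupposed open proposition.
Here the focus is "in the archive". The backgrounded (presupposed) material includes "Marisol" and "in a single sitting".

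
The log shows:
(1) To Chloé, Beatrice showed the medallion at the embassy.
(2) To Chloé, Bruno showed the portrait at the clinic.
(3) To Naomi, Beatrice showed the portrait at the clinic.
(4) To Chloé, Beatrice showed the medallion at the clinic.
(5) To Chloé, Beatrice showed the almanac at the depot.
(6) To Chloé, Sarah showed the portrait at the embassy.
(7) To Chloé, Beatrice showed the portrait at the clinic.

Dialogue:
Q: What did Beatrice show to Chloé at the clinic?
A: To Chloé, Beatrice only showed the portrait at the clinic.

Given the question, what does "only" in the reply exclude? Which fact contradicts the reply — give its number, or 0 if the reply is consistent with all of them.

The question "What did ...?" targets the thing, so in the reply the focus falls on "the portrait".
"Only" then excludes alternative things while the background — Beatrice as agent and Chloé as recipient and at the clinic as setting — is held fixed.
Fact (4) shares the background with a different thing (the medallion) — counterexample.
(Fact (3) would refute a reading with focus on the recipient — but that is not what the question asks.)

4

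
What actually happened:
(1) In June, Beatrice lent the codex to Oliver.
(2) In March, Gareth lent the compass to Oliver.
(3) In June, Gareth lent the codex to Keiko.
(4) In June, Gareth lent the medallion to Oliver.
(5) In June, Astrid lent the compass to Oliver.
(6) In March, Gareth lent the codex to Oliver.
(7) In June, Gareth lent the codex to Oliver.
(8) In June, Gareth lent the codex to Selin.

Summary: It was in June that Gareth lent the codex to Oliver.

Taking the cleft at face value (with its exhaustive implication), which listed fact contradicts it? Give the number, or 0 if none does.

6

The cleft puts "in June" in focus and presupposes the open proposition with Gareth as agent and the codex as thing and Oliver as recipient.
The exhaustive reading says no other setting fits that background.
Fact (6) shares the background but with setting = in March; exhaustivity is violated.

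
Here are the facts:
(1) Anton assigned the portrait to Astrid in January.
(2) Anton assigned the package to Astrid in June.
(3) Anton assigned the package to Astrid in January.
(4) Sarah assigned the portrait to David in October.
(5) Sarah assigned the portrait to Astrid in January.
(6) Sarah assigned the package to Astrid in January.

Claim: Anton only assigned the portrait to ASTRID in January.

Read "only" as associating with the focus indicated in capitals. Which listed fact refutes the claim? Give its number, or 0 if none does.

0

The capitals mark "Astrid" as focus. So "only" rules out other recipients, with the rest (agent = Anton, thing = the portrait, setting = in January) as background.
No fact matches agent = Anton, thing = the portrait, setting = in January with a different recipient — every other fact differs on at least one backgrounded slot. So no fact refutes it.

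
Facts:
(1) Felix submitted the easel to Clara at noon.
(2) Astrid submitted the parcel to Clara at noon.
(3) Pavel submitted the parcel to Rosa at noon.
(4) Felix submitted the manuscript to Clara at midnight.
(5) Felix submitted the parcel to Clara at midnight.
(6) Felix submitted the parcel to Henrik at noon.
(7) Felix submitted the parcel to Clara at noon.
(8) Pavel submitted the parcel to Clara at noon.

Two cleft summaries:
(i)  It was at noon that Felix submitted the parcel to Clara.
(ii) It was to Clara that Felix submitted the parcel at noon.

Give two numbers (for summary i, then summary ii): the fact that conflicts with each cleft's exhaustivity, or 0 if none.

Summary (i) focuses "at noon" (the setting); background agent = Felix, thing = the parcel, recipient = Clara. Fact (5) matches that background with setting = at midnight — refutes (i).
Summary (ii) focuses "Clara" (the recipient); background agent = Felix, thing = the parcel, setting = at noon. Fact (6) matches that background with recipient = Henrik — refutes (ii).

5, 6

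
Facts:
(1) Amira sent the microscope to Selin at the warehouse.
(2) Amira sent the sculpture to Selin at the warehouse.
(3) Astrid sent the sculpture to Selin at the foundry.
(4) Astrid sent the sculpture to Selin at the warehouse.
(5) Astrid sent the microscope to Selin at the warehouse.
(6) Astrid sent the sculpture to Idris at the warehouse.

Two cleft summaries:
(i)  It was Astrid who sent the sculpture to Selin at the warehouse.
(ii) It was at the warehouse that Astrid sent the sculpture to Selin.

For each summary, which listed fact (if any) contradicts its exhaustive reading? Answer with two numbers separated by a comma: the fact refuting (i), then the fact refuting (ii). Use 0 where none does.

2, 3

(i): focus "Astrid". Looking for thing = the sculpture, recipient = Selin, setting = at the warehouse with some other agent — fact (2) has Amira there. Refuted.
(ii): focus "at the warehouse". Looking for agent = Astrid, thing = the sculpture, recipient = Selin with some other setting — fact (3) has at the foundry there. Refuted.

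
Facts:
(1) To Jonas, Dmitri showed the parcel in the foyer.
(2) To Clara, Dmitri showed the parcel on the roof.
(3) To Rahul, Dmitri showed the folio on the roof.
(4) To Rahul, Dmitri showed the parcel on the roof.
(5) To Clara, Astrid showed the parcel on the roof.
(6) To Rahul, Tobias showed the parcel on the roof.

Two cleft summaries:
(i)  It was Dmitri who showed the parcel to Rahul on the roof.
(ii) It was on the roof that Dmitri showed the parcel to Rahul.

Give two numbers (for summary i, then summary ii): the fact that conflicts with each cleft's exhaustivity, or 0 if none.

(i): focus "Dmitri". Looking for same thing, recipient, setting (the parcel / Rahul / on the roof) with some other agent — fact (6) has Tobias there. Refuted.
(ii): focus "on the roof". No fact shares same agent, thing, recipient (Dmitri / the parcel / Rahul) with a different setting. 0.

6, 0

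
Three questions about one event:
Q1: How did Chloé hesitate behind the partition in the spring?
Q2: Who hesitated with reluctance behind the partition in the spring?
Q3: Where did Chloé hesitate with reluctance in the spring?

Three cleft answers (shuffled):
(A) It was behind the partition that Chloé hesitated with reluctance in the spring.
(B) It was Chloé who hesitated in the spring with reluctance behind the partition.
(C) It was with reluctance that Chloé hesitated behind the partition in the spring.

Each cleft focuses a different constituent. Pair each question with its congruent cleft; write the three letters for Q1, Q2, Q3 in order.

CBA

Q1 asks about the manner; cleft (C) focuses "with reluctance", which is the manner — so Q1 → C.
Q2 asks about the subject (agent); cleft (B) focuses "Chloé", which is the subject (agent) — so Q2 → B.
Q3 asks about the location; cleft (A) focuses "behind the partition", which is the location — so Q3 → A.
Mapping: Q1→C, Q2→B, Q3→A.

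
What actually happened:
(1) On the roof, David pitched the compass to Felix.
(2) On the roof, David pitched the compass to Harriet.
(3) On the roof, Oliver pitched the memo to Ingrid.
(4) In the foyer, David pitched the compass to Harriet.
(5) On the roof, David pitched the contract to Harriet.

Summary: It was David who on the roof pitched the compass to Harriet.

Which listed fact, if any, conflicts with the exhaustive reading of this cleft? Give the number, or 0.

Focus of the cleft: "David" (the agent). Presupposed background: thing = the compass, recipient = Harriet, setting = on the roof.
The exhaustive reading says no other agent fits that background.
No listed fact matches the background with a different agent. Exhaustivity holds.

0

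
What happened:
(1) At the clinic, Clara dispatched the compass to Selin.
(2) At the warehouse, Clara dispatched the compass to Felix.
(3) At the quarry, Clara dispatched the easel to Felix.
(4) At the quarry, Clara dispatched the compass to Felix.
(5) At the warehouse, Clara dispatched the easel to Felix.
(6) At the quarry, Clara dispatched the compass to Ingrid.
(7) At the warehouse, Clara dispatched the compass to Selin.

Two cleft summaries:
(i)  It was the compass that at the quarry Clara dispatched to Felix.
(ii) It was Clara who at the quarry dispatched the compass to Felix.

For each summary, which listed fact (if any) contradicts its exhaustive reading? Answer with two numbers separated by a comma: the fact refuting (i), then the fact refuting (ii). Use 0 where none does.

(i): focus "the compass". Looking for Clara as agent and Felix as recipient and at the quarry as setting with some other thing — fact (3) has the easel there. Refuted.
(ii): focus "Clara". No fact shares the compass as thing and Felix as recipient and at the quarry as setting with a different agent. 0.

3, 0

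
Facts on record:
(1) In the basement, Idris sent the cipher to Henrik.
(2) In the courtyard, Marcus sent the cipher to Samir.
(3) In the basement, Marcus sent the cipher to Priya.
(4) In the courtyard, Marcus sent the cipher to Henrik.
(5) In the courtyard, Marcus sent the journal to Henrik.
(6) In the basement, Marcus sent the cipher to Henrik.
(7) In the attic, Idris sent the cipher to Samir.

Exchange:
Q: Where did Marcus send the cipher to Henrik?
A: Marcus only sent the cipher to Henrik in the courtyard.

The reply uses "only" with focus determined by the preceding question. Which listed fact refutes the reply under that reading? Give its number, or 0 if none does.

6

The question "Where did ...?" targets the setting, so in the reply the focus falls on "in the courtyard".
So "only" ranges over settings; the rest (agent = Marcus, thing = the cipher, recipient = Henrik) is presupposed.
Fact (6) keeps agent = Marcus, thing = the cipher, recipient = Henrik but has setting = in the basement; that refutes the reply.
(Fact (2) would refute a reading with focus on the recipient — but that is not what the question asks.)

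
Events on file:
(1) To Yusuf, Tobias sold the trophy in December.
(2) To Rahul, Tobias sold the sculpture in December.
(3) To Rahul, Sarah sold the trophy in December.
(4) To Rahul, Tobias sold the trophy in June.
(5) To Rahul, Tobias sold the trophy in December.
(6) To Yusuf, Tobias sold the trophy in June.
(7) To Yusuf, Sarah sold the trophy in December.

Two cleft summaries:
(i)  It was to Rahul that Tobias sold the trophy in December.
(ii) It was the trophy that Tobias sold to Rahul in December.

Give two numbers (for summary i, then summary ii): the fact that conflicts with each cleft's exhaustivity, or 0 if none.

1, 2

Summary (i) focuses "Rahul" (the recipient); background agent = Tobias, thing = the trophy, setting = in December. Fact (1) matches that background with recipient = Yusuf — refutes (i).
Summary (ii) focuses "the trophy" (the thing); background agent = Tobias, recipient = Rahul, setting = in December. Fact (2) matches that background with thing = the sculpture — refutes (ii).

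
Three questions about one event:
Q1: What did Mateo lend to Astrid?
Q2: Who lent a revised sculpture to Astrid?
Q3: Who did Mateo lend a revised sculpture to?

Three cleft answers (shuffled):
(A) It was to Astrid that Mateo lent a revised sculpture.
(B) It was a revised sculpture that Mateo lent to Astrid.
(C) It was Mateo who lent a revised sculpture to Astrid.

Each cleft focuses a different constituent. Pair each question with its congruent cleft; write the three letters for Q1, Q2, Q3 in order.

BCA

Q1 asks about the direct object; cleft (B) focuses "a revised sculpture", which is the direct object — so Q1 → B.
Q2 asks about the subject (agent); cleft (C) focuses "Mateo", which is the subject (agent) — so Q2 → C.
Q3 asks about the recipient; cleft (A) focuses "to Astrid", which is the recipient — so Q3 → A.
Mapping: Q1→B, Q2→C, Q3→A.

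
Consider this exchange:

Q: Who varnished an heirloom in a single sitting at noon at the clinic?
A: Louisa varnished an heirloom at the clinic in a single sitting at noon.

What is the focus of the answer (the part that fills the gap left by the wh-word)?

The wh-word "who" asks about the subject (agent).
In the answer, "an heirloom", "in a single sitting", "at the clinic" and "at noon" are given — repeated from the question.
The constituent filling the subject (agent) gap is "Louisa"; that is the focus and would carry nuclear stress.

Louisa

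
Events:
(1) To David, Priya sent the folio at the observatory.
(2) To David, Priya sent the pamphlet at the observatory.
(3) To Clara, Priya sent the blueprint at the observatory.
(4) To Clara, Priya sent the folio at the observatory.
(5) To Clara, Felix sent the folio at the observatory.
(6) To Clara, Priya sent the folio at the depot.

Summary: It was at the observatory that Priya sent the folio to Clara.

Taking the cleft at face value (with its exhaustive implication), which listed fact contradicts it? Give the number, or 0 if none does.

6

Focus of the cleft: "at the observatory" (the setting). Presupposed background: same agent, thing, recipient (Priya / the folio / Clara).
Exhaustivity: at the observatory is the only setting satisfying that background.
Fact (6) shares the background but with setting = at the depot; exhaustivity is violated.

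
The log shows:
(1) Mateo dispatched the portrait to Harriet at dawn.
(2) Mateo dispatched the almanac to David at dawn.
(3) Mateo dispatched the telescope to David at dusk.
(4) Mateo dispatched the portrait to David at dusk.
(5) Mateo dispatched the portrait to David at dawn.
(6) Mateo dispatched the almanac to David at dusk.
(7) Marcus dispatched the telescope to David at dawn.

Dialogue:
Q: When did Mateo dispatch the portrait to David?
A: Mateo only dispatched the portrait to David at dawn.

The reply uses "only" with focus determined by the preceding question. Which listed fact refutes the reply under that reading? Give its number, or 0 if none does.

The question "When did ...?" targets the setting, so in the reply the focus falls on "at dawn".
"Only" then excludes alternative settings while the background — Mateo as agent and the portrait as thing and David as recipient — is held fixed.
Fact (4) shares the background with a different setting (at dusk) — counterexample.
(Fact (1) would refute a reading with focus on the recipient — but that is not what the question asks.)

4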